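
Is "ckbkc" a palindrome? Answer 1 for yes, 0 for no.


Input: ckbkc
Reversed: ckbkc
  Compare pos 0 ('c') with pos 4 ('c'): match
  Compare pos 1 ('k') with pos 3 ('k'): match
Result: palindrome

1


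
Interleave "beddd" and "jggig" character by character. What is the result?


Interleaving "beddd" and "jggig":
  Position 0: 'b' from first, 'j' from second => "bj"
  Position 1: 'e' from first, 'g' from second => "eg"
  Position 2: 'd' from first, 'g' from second => "dg"
  Position 3: 'd' from first, 'i' from second => "di"
  Position 4: 'd' from first, 'g' from second => "dg"
Result: bjegdgdidg

bjegdgdidg


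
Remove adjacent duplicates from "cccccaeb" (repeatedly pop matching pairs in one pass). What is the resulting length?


Input: cccccaeb
Stack-based adjacent duplicate removal:
  Read 'c': push. Stack: c
  Read 'c': matches stack top 'c' => pop. Stack: (empty)
  Read 'c': push. Stack: c
  Read 'c': matches stack top 'c' => pop. Stack: (empty)
  Read 'c': push. Stack: c
  Read 'a': push. Stack: ca
  Read 'e': push. Stack: cae
  Read 'b': push. Stack: caeb
Final stack: "caeb" (length 4)

4


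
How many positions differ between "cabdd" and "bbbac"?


Comparing "cabdd" and "bbbac" position by position:
  Position 0: 'c' vs 'b' => DIFFER
  Position 1: 'a' vs 'b' => DIFFER
  Position 2: 'b' vs 'b' => same
  Position 3: 'd' vs 'a' => DIFFER
  Position 4: 'd' vs 'c' => DIFFER
Positions that differ: 4

4


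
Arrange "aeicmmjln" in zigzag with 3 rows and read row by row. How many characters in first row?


Zigzag "aeicmmjln" into 3 rows:
Placing characters:
  'a' => row 0
  'e' => row 1
  'i' => row 2
  'c' => row 1
  'm' => row 0
  'm' => row 1
  'j' => row 2
  'l' => row 1
  'n' => row 0
Rows:
  Row 0: "amn"
  Row 1: "ecml"
  Row 2: "ij"
First row length: 3

3


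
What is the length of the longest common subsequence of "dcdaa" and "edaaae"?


LCS of "dcdaa" and "edaaae"
DP table:
           e    d    a    a    a    e
      0    0    0    0    0    0    0
  d   0    0    1    1    1    1    1
  c   0    0    1    1    1    1    1
  d   0    0    1    1    1    1    1
  a   0    0    1    2    2    2    2
  a   0    0    1    2    3    3    3
LCS length = dp[5][6] = 3

3


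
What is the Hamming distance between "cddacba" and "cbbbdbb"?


Comparing "cddacba" and "cbbbdbb" position by position:
  Position 0: 'c' vs 'c' => same
  Position 1: 'd' vs 'b' => differ
  Position 2: 'd' vs 'b' => differ
  Position 3: 'a' vs 'b' => differ
  Position 4: 'c' vs 'd' => differ
  Position 5: 'b' vs 'b' => same
  Position 6: 'a' vs 'b' => differ
Total differences (Hamming distance): 5

5


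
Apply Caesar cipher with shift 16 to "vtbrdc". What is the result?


Caesar cipher: shift "vtbrdc" by 16
  'v' (pos 21) + 16 = pos 11 = 'l'
  't' (pos 19) + 16 = pos 9 = 'j'
  'b' (pos 1) + 16 = pos 17 = 'r'
  'r' (pos 17) + 16 = pos 7 = 'h'
  'd' (pos 3) + 16 = pos 19 = 't'
  'c' (pos 2) + 16 = pos 18 = 's'
Result: ljrhts

ljrhts


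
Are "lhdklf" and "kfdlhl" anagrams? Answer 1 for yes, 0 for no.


Strings: "lhdklf", "kfdlhl"
Sorted first:  dfhkll
Sorted second: dfhkll
Sorted forms match => anagrams

1


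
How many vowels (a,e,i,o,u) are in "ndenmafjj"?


Input: ndenmafjj
Checking each character:
  'n' at position 0: consonant
  'd' at position 1: consonant
  'e' at position 2: vowel (running total: 1)
  'n' at position 3: consonant
  'm' at position 4: consonant
  'a' at position 5: vowel (running total: 2)
  'f' at position 6: consonant
  'j' at position 7: consonant
  'j' at position 8: consonant
Total vowels: 2

2


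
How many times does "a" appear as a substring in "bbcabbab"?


Searching for "a" in "bbcabbab"
Scanning each position:
  Position 0: "b" => no
  Position 1: "b" => no
  Position 2: "c" => no
  Position 3: "a" => MATCH
  Position 4: "b" => no
  Position 5: "b" => no
  Position 6: "a" => MATCH
  Position 7: "b" => no
Total occurrences: 2

2


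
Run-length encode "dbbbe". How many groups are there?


Input: dbbbe
Scanning for consecutive runs:
  Group 1: 'd' x 1 (positions 0-0)
  Group 2: 'b' x 3 (positions 1-3)
  Group 3: 'e' x 1 (positions 4-4)
Total groups: 3

3


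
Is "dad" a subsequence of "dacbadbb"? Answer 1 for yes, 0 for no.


Check if "dad" is a subsequence of "dacbadbb"
Greedy scan:
  Position 0 ('d'): matches sub[0] = 'd'
  Position 1 ('a'): matches sub[1] = 'a'
  Position 2 ('c'): no match needed
  Position 3 ('b'): no match needed
  Position 4 ('a'): no match needed
  Position 5 ('d'): matches sub[2] = 'd'
  Position 6 ('b'): no match needed
  Position 7 ('b'): no match needed
All 3 characters matched => is a subsequence

1


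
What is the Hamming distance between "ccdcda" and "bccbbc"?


Comparing "ccdcda" and "bccbbc" position by position:
  Position 0: 'c' vs 'b' => differ
  Position 1: 'c' vs 'c' => same
  Position 2: 'd' vs 'c' => differ
  Position 3: 'c' vs 'b' => differ
  Position 4: 'd' vs 'b' => differ
  Position 5: 'a' vs 'c' => differ
Total differences (Hamming distance): 5

5


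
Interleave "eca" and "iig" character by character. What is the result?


Interleaving "eca" and "iig":
  Position 0: 'e' from first, 'i' from second => "ei"
  Position 1: 'c' from first, 'i' from second => "ci"
  Position 2: 'a' from first, 'g' from second => "ag"
Result: eiciag

eiciag


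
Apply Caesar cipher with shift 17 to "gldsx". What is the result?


Caesar cipher: shift "gldsx" by 17
  'g' (pos 6) + 17 = pos 23 = 'x'
  'l' (pos 11) + 17 = pos 2 = 'c'
  'd' (pos 3) + 17 = pos 20 = 'u'
  's' (pos 18) + 17 = pos 9 = 'j'
  'x' (pos 23) + 17 = pos 14 = 'o'
Result: xcujo

xcujo


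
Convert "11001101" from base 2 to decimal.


Input: "11001101" in base 2
Positional expansion:
  Digit '1' (value 1) x 2^7 = 128
  Digit '1' (value 1) x 2^6 = 64
  Digit '0' (value 0) x 2^5 = 0
  Digit '0' (value 0) x 2^4 = 0
  Digit '1' (value 1) x 2^3 = 8
  Digit '1' (value 1) x 2^2 = 4
  Digit '0' (value 0) x 2^1 = 0
  Digit '1' (value 1) x 2^0 = 1
Sum = 205

205


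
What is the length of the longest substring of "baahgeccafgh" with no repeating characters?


Input: "baahgeccafgh"
Sliding window (track last position of each char):
  Position 0 ('b'): window [0,0] length 1 -- new best
  Position 1 ('a'): window [0,1] length 2 -- new best
  Position 2 ('a'): repeat (last at 1), move window start to 2
  Position 2 ('a'): window [2,2] length 1
  Position 3 ('h'): window [2,3] length 2
  Position 4 ('g'): window [2,4] length 3 -- new best
  Position 5 ('e'): window [2,5] length 4 -- new best
  Position 6 ('c'): window [2,6] length 5 -- new best
  Position 7 ('c'): repeat (last at 6), move window start to 7
  Position 7 ('c'): window [7,7] length 1
  Position 8 ('a'): window [7,8] length 2
  Position 9 ('f'): window [7,9] length 3
  Position 10 ('g'): window [7,10] length 4
  Position 11 ('h'): window [7,11] length 5
Longest substring with no repeats: "ahgec" with length 5

5


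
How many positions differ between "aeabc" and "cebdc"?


Comparing "aeabc" and "cebdc" position by position:
  Position 0: 'a' vs 'c' => DIFFER
  Position 1: 'e' vs 'e' => same
  Position 2: 'a' vs 'b' => DIFFER
  Position 3: 'b' vs 'd' => DIFFER
  Position 4: 'c' vs 'c' => same
Positions that differ: 3

3


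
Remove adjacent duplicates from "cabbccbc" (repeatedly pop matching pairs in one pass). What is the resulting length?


Input: cabbccbc
Stack-based adjacent duplicate removal:
  Read 'c': push. Stack: c
  Read 'a': push. Stack: ca
  Read 'b': push. Stack: cab
  Read 'b': matches stack top 'b' => pop. Stack: ca
  Read 'c': push. Stack: cac
  Read 'c': matches stack top 'c' => pop. Stack: ca
  Read 'b': push. Stack: cab
  Read 'c': push. Stack: cabc
Final stack: "cabc" (length 4)

4


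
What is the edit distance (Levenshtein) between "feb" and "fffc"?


Computing edit distance: "feb" -> "fffc"
DP table:
           f    f    f    c
      0    1    2    3    4
  f   1    0    1    2    3
  e   2    1    1    2    3
  b   3    2    2    2    3
Edit distance = dp[3][4] = 3

3


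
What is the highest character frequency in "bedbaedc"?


Input: bedbaedc
Character counts:
  'a': 1
  'b': 2
  'c': 1
  'd': 2
  'e': 2
Maximum frequency: 2

2


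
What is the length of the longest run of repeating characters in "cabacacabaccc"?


Input: "cabacacabaccc"
Scanning for longest run:
  Position 1 ('a'): new char, reset run to 1
  Position 2 ('b'): new char, reset run to 1
  Position 3 ('a'): new char, reset run to 1
  Position 4 ('c'): new char, reset run to 1
  Position 5 ('a'): new char, reset run to 1
  Position 6 ('c'): new char, reset run to 1
  Position 7 ('a'): new char, reset run to 1
  Position 8 ('b'): new char, reset run to 1
  Position 9 ('a'): new char, reset run to 1
  Position 10 ('c'): new char, reset run to 1
  Position 11 ('c'): continues run of 'c', length=2
  Position 12 ('c'): continues run of 'c', length=3
Longest run: 'c' with length 3

3


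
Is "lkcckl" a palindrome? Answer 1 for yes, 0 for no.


Input: lkcckl
Reversed: lkcckl
  Compare pos 0 ('l') with pos 5 ('l'): match
  Compare pos 1 ('k') with pos 4 ('k'): match
  Compare pos 2 ('c') with pos 3 ('c'): match
Result: palindrome

1


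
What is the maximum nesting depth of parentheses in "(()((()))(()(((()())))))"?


Input: "(()((()))(()(((()())))))"
Tracking depth:
  Position 0 '(': depth becomes 1
  Position 1 '(': depth becomes 2
  Position 2 ')': depth becomes 1
  Position 3 '(': depth becomes 2
  Position 4 '(': depth becomes 3
  Position 5 '(': depth becomes 4
  Position 6 ')': depth becomes 3
  Position 7 ')': depth becomes 2
  Position 8 ')': depth becomes 1
  Position 9 '(': depth becomes 2
  Position 10 '(': depth becomes 3
  Position 11 ')': depth becomes 2
  Position 12 '(': depth becomes 3
  Position 13 '(': depth becomes 4
  Position 14 '(': depth becomes 5
  Position 15 '(': depth becomes 6
  Position 16 ')': depth becomes 5
  Position 17 '(': depth becomes 6
  Position 18 ')': depth becomes 5
  Position 19 ')': depth becomes 4
  Position 20 ')': depth becomes 3
  Position 21 ')': depth becomes 2
  Position 22 ')': depth becomes 1
  Position 23 ')': depth becomes 0
Maximum depth reached: 6

6


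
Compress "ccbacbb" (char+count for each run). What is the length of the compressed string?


Input: ccbacbb
Runs:
  'c' x 2 => "c2"
  'b' x 1 => "b1"
  'a' x 1 => "a1"
  'c' x 1 => "c1"
  'b' x 2 => "b2"
Compressed: "c2b1a1c1b2"
Compressed length: 10

10


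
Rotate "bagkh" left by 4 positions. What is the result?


Input: "bagkh", rotate left by 4
First 4 characters: "bagk"
Remaining characters: "h"
Concatenate remaining + first: "h" + "bagk" = "hbagk"

hbagk


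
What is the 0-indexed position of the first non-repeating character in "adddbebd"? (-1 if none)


Input: adddbebd
Character frequencies:
  'a': 1
  'b': 2
  'd': 4
  'e': 1
Scanning left to right for freq == 1:
  Position 0 ('a'): unique! => answer = 0

0


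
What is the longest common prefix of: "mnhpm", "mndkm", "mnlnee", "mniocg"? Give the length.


Words: mnhpm, mndkm, mnlnee, mniocg
  Position 0: all 'm' => match
  Position 1: all 'n' => match
  Position 2: ('h', 'd', 'l', 'i') => mismatch, stop
LCP = "mn" (length 2)

2


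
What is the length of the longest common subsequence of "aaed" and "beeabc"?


LCS of "aaed" and "beeabc"
DP table:
           b    e    e    a    b    c
      0    0    0    0    0    0    0
  a   0    0    0    0    1    1    1
  a   0    0    0    0    1    1    1
  e   0    0    1    1    1    1    1
  d   0    0    1    1    1    1    1
LCS length = dp[4][6] = 1

1


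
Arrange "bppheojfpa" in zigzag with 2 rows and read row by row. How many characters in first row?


Zigzag "bppheojfpa" into 2 rows:
Placing characters:
  'b' => row 0
  'p' => row 1
  'p' => row 0
  'h' => row 1
  'e' => row 0
  'o' => row 1
  'j' => row 0
  'f' => row 1
  'p' => row 0
  'a' => row 1
Rows:
  Row 0: "bpejp"
  Row 1: "phofa"
First row length: 5

5


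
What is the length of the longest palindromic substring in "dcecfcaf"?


Input: "dcecfcaf"
Checking substrings for palindromes:
  [1:4] "cec" (len 3) => palindrome
  [3:6] "cfc" (len 3) => palindrome
Longest palindromic substring: "cec" with length 3

3


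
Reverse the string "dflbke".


Input: dflbke
Reading characters right to left:
  Position 5: 'e'
  Position 4: 'k'
  Position 3: 'b'
  Position 2: 'l'
  Position 1: 'f'
  Position 0: 'd'
Reversed: ekblfd

ekblfd


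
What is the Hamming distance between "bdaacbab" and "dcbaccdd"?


Comparing "bdaacbab" and "dcbaccdd" position by position:
  Position 0: 'b' vs 'd' => differ
  Position 1: 'd' vs 'c' => differ
  Position 2: 'a' vs 'b' => differ
  Position 3: 'a' vs 'a' => same
  Position 4: 'c' vs 'c' => same
  Position 5: 'b' vs 'c' => differ
  Position 6: 'a' vs 'd' => differ
  Position 7: 'b' vs 'd' => differ
Total differences (Hamming distance): 6

6


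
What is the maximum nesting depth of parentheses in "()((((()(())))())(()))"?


Input: "()((((()(())))())(()))"
Tracking depth:
  Position 0 '(': depth becomes 1
  Position 1 ')': depth becomes 0
  Position 2 '(': depth becomes 1
  Position 3 '(': depth becomes 2
  Position 4 '(': depth becomes 3
  Position 5 '(': depth becomes 4
  Position 6 '(': depth becomes 5
  Position 7 ')': depth becomes 4
  Position 8 '(': depth becomes 5
  Position 9 '(': depth becomes 6
  Position 10 ')': depth becomes 5
  Position 11 ')': depth becomes 4
  Position 12 ')': depth becomes 3
  Position 13 ')': depth becomes 2
  Position 14 '(': depth becomes 3
  Position 15 ')': depth becomes 2
  Position 16 ')': depth becomes 1
  Position 17 '(': depth becomes 2
  Position 18 '(': depth becomes 3
  Position 19 ')': depth becomes 2
  Position 20 ')': depth becomes 1
  Position 21 ')': depth becomes 0
Maximum depth reached: 6

6


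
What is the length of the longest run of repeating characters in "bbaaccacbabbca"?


Input: "bbaaccacbabbca"
Scanning for longest run:
  Position 1 ('b'): continues run of 'b', length=2
  Position 2 ('a'): new char, reset run to 1
  Position 3 ('a'): continues run of 'a', length=2
  Position 4 ('c'): new char, reset run to 1
  Position 5 ('c'): continues run of 'c', length=2
  Position 6 ('a'): new char, reset run to 1
  Position 7 ('c'): new char, reset run to 1
  Position 8 ('b'): new char, reset run to 1
  Position 9 ('a'): new char, reset run to 1
  Position 10 ('b'): new char, reset run to 1
  Position 11 ('b'): continues run of 'b', length=2
  Position 12 ('c'): new char, reset run to 1
  Position 13 ('a'): new char, reset run to 1
Longest run: 'b' with length 2

2


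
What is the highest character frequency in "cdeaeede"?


Input: cdeaeede
Character counts:
  'a': 1
  'c': 1
  'd': 2
  'e': 4
Maximum frequency: 4

4


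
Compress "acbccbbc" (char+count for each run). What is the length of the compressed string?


Input: acbccbbc
Runs:
  'a' x 1 => "a1"
  'c' x 1 => "c1"
  'b' x 1 => "b1"
  'c' x 2 => "c2"
  'b' x 2 => "b2"
  'c' x 1 => "c1"
Compressed: "a1c1b1c2b2c1"
Compressed length: 12

12


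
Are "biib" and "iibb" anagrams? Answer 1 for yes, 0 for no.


Strings: "biib", "iibb"
Sorted first:  bbii
Sorted second: bbii
Sorted forms match => anagrams

1


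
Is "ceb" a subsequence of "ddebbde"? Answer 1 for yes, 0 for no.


Check if "ceb" is a subsequence of "ddebbde"
Greedy scan:
  Position 0 ('d'): no match needed
  Position 1 ('d'): no match needed
  Position 2 ('e'): no match needed
  Position 3 ('b'): no match needed
  Position 4 ('b'): no match needed
  Position 5 ('d'): no match needed
  Position 6 ('e'): no match needed
Only matched 0/3 characters => not a subsequence

0


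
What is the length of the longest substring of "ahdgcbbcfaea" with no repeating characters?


Input: "ahdgcbbcfaea"
Sliding window (track last position of each char):
  Position 0 ('a'): window [0,0] length 1 -- new best
  Position 1 ('h'): window [0,1] length 2 -- new best
  Position 2 ('d'): window [0,2] length 3 -- new best
  Position 3 ('g'): window [0,3] length 4 -- new best
  Position 4 ('c'): window [0,4] length 5 -- new best
  Position 5 ('b'): window [0,5] length 6 -- new best
  Position 6 ('b'): repeat (last at 5), move window start to 6
  Position 6 ('b'): window [6,6] length 1
  Position 7 ('c'): window [6,7] length 2
  Position 8 ('f'): window [6,8] length 3
  Position 9 ('a'): window [6,9] length 4
  Position 10 ('e'): window [6,10] length 5
  Position 11 ('a'): repeat (last at 9), move window start to 10
  Position 11 ('a'): window [10,11] length 2
Longest substring with no repeats: "ahdgcb" with length 6

6


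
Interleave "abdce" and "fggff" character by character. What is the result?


Interleaving "abdce" and "fggff":
  Position 0: 'a' from first, 'f' from second => "af"
  Position 1: 'b' from first, 'g' from second => "bg"
  Position 2: 'd' from first, 'g' from second => "dg"
  Position 3: 'c' from first, 'f' from second => "cf"
  Position 4: 'e' from first, 'f' from second => "ef"
Result: afbgdgcfef

afbgdgcfef


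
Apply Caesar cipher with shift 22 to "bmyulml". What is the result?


Caesar cipher: shift "bmyulml" by 22
  'b' (pos 1) + 22 = pos 23 = 'x'
  'm' (pos 12) + 22 = pos 8 = 'i'
  'y' (pos 24) + 22 = pos 20 = 'u'
  'u' (pos 20) + 22 = pos 16 = 'q'
  'l' (pos 11) + 22 = pos 7 = 'h'
  'm' (pos 12) + 22 = pos 8 = 'i'
  'l' (pos 11) + 22 = pos 7 = 'h'
Result: xiuqhih

xiuqhih


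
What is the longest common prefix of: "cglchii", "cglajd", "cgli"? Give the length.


Words: cglchii, cglajd, cgli
  Position 0: all 'c' => match
  Position 1: all 'g' => match
  Position 2: all 'l' => match
  Position 3: ('c', 'a', 'i') => mismatch, stop
LCP = "cgl" (length 3)

3


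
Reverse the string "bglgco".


Input: bglgco
Reading characters right to left:
  Position 5: 'o'
  Position 4: 'c'
  Position 3: 'g'
  Position 2: 'l'
  Position 1: 'g'
  Position 0: 'b'
Reversed: ocglgb

ocglgb


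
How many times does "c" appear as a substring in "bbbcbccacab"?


Searching for "c" in "bbbcbccacab"
Scanning each position:
  Position 0: "b" => no
  Position 1: "b" => no
  Position 2: "b" => no
  Position 3: "c" => MATCH
  Position 4: "b" => no
  Position 5: "c" => MATCH
  Position 6: "c" => MATCH
  Position 7: "a" => no
  Position 8: "c" => MATCH
  Position 9: "a" => no
  Position 10: "b" => no
Total occurrences: 4

4


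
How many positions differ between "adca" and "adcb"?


Comparing "adca" and "adcb" position by position:
  Position 0: 'a' vs 'a' => same
  Position 1: 'd' vs 'd' => same
  Position 2: 'c' vs 'c' => same
  Position 3: 'a' vs 'b' => DIFFER
Positions that differ: 1

1


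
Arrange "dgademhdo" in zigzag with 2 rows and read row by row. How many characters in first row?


Zigzag "dgademhdo" into 2 rows:
Placing characters:
  'd' => row 0
  'g' => row 1
  'a' => row 0
  'd' => row 1
  'e' => row 0
  'm' => row 1
  'h' => row 0
  'd' => row 1
  'o' => row 0
Rows:
  Row 0: "daeho"
  Row 1: "gdmd"
First row length: 5

5


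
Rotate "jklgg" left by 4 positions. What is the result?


Input: "jklgg", rotate left by 4
First 4 characters: "jklg"
Remaining characters: "g"
Concatenate remaining + first: "g" + "jklg" = "gjklg"

gjklg


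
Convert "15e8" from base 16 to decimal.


Input: "15e8" in base 16
Positional expansion:
  Digit '1' (value 1) x 16^3 = 4096
  Digit '5' (value 5) x 16^2 = 1280
  Digit 'e' (value 14) x 16^1 = 224
  Digit '8' (value 8) x 16^0 = 8
Sum = 5608

5608


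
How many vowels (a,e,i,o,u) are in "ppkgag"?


Input: ppkgag
Checking each character:
  'p' at position 0: consonant
  'p' at position 1: consonant
  'k' at position 2: consonant
  'g' at position 3: consonant
  'a' at position 4: vowel (running total: 1)
  'g' at position 5: consonant
Total vowels: 1

1


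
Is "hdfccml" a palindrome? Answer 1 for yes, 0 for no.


Input: hdfccml
Reversed: lmccfdh
  Compare pos 0 ('h') with pos 6 ('l'): MISMATCH
  Compare pos 1 ('d') with pos 5 ('m'): MISMATCH
  Compare pos 2 ('f') with pos 4 ('c'): MISMATCH
Result: not a palindrome

0


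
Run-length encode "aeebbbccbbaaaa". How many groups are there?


Input: aeebbbccbbaaaa
Scanning for consecutive runs:
  Group 1: 'a' x 1 (positions 0-0)
  Group 2: 'e' x 2 (positions 1-2)
  Group 3: 'b' x 3 (positions 3-5)
  Group 4: 'c' x 2 (positions 6-7)
  Group 5: 'b' x 2 (positions 8-9)
  Group 6: 'a' x 4 (positions 10-13)
Total groups: 6

6


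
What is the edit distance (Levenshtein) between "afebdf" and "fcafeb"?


Computing edit distance: "afebdf" -> "fcafeb"
DP table:
           f    c    a    f    e    b
      0    1    2    3    4    5    6
  a   1    1    2    2    3    4    5
  f   2    1    2    3    2    3    4
  e   3    2    2    3    3    2    3
  b   4    3    3    3    4    3    2
  d   5    4    4    4    4    4    3
  f   6    5    5    5    4    5    4
Edit distance = dp[6][6] = 4

4


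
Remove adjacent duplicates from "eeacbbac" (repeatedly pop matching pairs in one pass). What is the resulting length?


Input: eeacbbac
Stack-based adjacent duplicate removal:
  Read 'e': push. Stack: e
  Read 'e': matches stack top 'e' => pop. Stack: (empty)
  Read 'a': push. Stack: a
  Read 'c': push. Stack: ac
  Read 'b': push. Stack: acb
  Read 'b': matches stack top 'b' => pop. Stack: ac
  Read 'a': push. Stack: aca
  Read 'c': push. Stack: acac
Final stack: "acac" (length 4)

4


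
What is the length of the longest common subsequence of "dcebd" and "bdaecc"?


LCS of "dcebd" and "bdaecc"
DP table:
           b    d    a    e    c    c
      0    0    0    0    0    0    0
  d   0    0    1    1    1    1    1
  c   0    0    1    1    1    2    2
  e   0    0    1    1    2    2    2
  b   0    1    1    1    2    2    2
  d   0    1    2    2    2    2    2
LCS length = dp[5][6] = 2

2


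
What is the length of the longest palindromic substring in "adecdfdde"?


Input: "adecdfdde"
Checking substrings for palindromes:
  [4:7] "dfd" (len 3) => palindrome
  [6:8] "dd" (len 2) => palindrome
Longest palindromic substring: "dfd" with length 3

3


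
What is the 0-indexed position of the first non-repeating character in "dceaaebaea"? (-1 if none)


Input: dceaaebaea
Character frequencies:
  'a': 4
  'b': 1
  'c': 1
  'd': 1
  'e': 3
Scanning left to right for freq == 1:
  Position 0 ('d'): unique! => answer = 0

0


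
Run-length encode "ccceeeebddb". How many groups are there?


Input: ccceeeebddb
Scanning for consecutive runs:
  Group 1: 'c' x 3 (positions 0-2)
  Group 2: 'e' x 4 (positions 3-6)
  Group 3: 'b' x 1 (positions 7-7)
  Group 4: 'd' x 2 (positions 8-9)
  Group 5: 'b' x 1 (positions 10-10)
Total groups: 5

5


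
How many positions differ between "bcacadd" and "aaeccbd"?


Comparing "bcacadd" and "aaeccbd" position by position:
  Position 0: 'b' vs 'a' => DIFFER
  Position 1: 'c' vs 'a' => DIFFER
  Position 2: 'a' vs 'e' => DIFFER
  Position 3: 'c' vs 'c' => same
  Position 4: 'a' vs 'c' => DIFFER
  Position 5: 'd' vs 'b' => DIFFER
  Position 6: 'd' vs 'd' => same
Positions that differ: 5

5


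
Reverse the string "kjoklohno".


Input: kjoklohno
Reading characters right to left:
  Position 8: 'o'
  Position 7: 'n'
  Position 6: 'h'
  Position 5: 'o'
  Position 4: 'l'
  Position 3: 'k'
  Position 2: 'o'
  Position 1: 'j'
  Position 0: 'k'
Reversed: onholkojk

onholkojk


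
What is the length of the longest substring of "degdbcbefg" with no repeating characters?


Input: "degdbcbefg"
Sliding window (track last position of each char):
  Position 0 ('d'): window [0,0] length 1 -- new best
  Position 1 ('e'): window [0,1] length 2 -- new best
  Position 2 ('g'): window [0,2] length 3 -- new best
  Position 3 ('d'): repeat (last at 0), move window start to 1
  Position 3 ('d'): window [1,3] length 3
  Position 4 ('b'): window [1,4] length 4 -- new best
  Position 5 ('c'): window [1,5] length 5 -- new best
  Position 6 ('b'): repeat (last at 4), move window start to 5
  Position 6 ('b'): window [5,6] length 2
  Position 7 ('e'): window [5,7] length 3
  Position 8 ('f'): window [5,8] length 4
  Position 9 ('g'): window [5,9] length 5
Longest substring with no repeats: "egdbc" with length 5

5


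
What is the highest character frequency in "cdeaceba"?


Input: cdeaceba
Character counts:
  'a': 2
  'b': 1
  'c': 2
  'd': 1
  'e': 2
Maximum frequency: 2

2


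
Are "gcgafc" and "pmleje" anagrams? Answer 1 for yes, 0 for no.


Strings: "gcgafc", "pmleje"
Sorted first:  accfgg
Sorted second: eejlmp
Differ at position 0: 'a' vs 'e' => not anagrams

0


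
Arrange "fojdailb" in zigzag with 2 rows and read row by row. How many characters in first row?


Zigzag "fojdailb" into 2 rows:
Placing characters:
  'f' => row 0
  'o' => row 1
  'j' => row 0
  'd' => row 1
  'a' => row 0
  'i' => row 1
  'l' => row 0
  'b' => row 1
Rows:
  Row 0: "fjal"
  Row 1: "odib"
First row length: 4

4


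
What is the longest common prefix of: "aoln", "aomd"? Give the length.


Words: aoln, aomd
  Position 0: all 'a' => match
  Position 1: all 'o' => match
  Position 2: ('l', 'm') => mismatch, stop
LCP = "ao" (length 2)

2


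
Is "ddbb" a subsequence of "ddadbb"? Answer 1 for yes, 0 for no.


Check if "ddbb" is a subsequence of "ddadbb"
Greedy scan:
  Position 0 ('d'): matches sub[0] = 'd'
  Position 1 ('d'): matches sub[1] = 'd'
  Position 2 ('a'): no match needed
  Position 3 ('d'): no match needed
  Position 4 ('b'): matches sub[2] = 'b'
  Position 5 ('b'): matches sub[3] = 'b'
All 4 characters matched => is a subsequence

1


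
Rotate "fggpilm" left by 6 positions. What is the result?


Input: "fggpilm", rotate left by 6
First 6 characters: "fggpil"
Remaining characters: "m"
Concatenate remaining + first: "m" + "fggpil" = "mfggpil"

mfggpil


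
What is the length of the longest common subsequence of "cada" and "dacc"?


LCS of "cada" and "dacc"
DP table:
           d    a    c    c
      0    0    0    0    0
  c   0    0    0    1    1
  a   0    0    1    1    1
  d   0    1    1    1    1
  a   0    1    2    2    2
LCS length = dp[4][4] = 2

2


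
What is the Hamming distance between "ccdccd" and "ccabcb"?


Comparing "ccdccd" and "ccabcb" position by position:
  Position 0: 'c' vs 'c' => same
  Position 1: 'c' vs 'c' => same
  Position 2: 'd' vs 'a' => differ
  Position 3: 'c' vs 'b' => differ
  Position 4: 'c' vs 'c' => same
  Position 5: 'd' vs 'b' => differ
Total differences (Hamming distance): 3

3


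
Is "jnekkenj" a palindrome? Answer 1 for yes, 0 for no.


Input: jnekkenj
Reversed: jnekkenj
  Compare pos 0 ('j') with pos 7 ('j'): match
  Compare pos 1 ('n') with pos 6 ('n'): match
  Compare pos 2 ('e') with pos 5 ('e'): match
  Compare pos 3 ('k') with pos 4 ('k'): match
Result: palindrome

1


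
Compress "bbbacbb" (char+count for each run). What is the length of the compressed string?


Input: bbbacbb
Runs:
  'b' x 3 => "b3"
  'a' x 1 => "a1"
  'c' x 1 => "c1"
  'b' x 2 => "b2"
Compressed: "b3a1c1b2"
Compressed length: 8

8


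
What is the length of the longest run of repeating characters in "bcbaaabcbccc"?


Input: "bcbaaabcbccc"
Scanning for longest run:
  Position 1 ('c'): new char, reset run to 1
  Position 2 ('b'): new char, reset run to 1
  Position 3 ('a'): new char, reset run to 1
  Position 4 ('a'): continues run of 'a', length=2
  Position 5 ('a'): continues run of 'a', length=3
  Position 6 ('b'): new char, reset run to 1
  Position 7 ('c'): new char, reset run to 1
  Position 8 ('b'): new char, reset run to 1
  Position 9 ('c'): new char, reset run to 1
  Position 10 ('c'): continues run of 'c', length=2
  Position 11 ('c'): continues run of 'c', length=3
Longest run: 'a' with length 3

3


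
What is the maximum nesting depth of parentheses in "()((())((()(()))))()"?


Input: "()((())((()(()))))()"
Tracking depth:
  Position 0 '(': depth becomes 1
  Position 1 ')': depth becomes 0
  Position 2 '(': depth becomes 1
  Position 3 '(': depth becomes 2
  Position 4 '(': depth becomes 3
  Position 5 ')': depth becomes 2
  Position 6 ')': depth becomes 1
  Position 7 '(': depth becomes 2
  Position 8 '(': depth becomes 3
  Position 9 '(': depth becomes 4
  Position 10 ')': depth becomes 3
  Position 11 '(': depth becomes 4
  Position 12 '(': depth becomes 5
  Position 13 ')': depth becomes 4
  Position 14 ')': depth becomes 3
  Position 15 ')': depth becomes 2
  Position 16 ')': depth becomes 1
  Position 17 ')': depth becomes 0
  Position 18 '(': depth becomes 1
  Position 19 ')': depth becomes 0
Maximum depth reached: 5

5


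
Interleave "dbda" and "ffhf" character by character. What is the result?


Interleaving "dbda" and "ffhf":
  Position 0: 'd' from first, 'f' from second => "df"
  Position 1: 'b' from first, 'f' from second => "bf"
  Position 2: 'd' from first, 'h' from second => "dh"
  Position 3: 'a' from first, 'f' from second => "af"
Result: dfbfdhaf

dfbfdhaf


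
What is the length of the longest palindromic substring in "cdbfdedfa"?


Input: "cdbfdedfa"
Checking substrings for palindromes:
  [3:8] "fdedf" (len 5) => palindrome
  [4:7] "ded" (len 3) => palindrome
Longest palindromic substring: "fdedf" with length 5

5


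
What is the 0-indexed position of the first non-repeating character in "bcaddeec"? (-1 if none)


Input: bcaddeec
Character frequencies:
  'a': 1
  'b': 1
  'c': 2
  'd': 2
  'e': 2
Scanning left to right for freq == 1:
  Position 0 ('b'): unique! => answer = 0

0


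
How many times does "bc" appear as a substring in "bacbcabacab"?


Searching for "bc" in "bacbcabacab"
Scanning each position:
  Position 0: "ba" => no
  Position 1: "ac" => no
  Position 2: "cb" => no
  Position 3: "bc" => MATCH
  Position 4: "ca" => no
  Position 5: "ab" => no
  Position 6: "ba" => no
  Position 7: "ac" => no
  Position 8: "ca" => no
  Position 9: "ab" => no
Total occurrences: 1

1


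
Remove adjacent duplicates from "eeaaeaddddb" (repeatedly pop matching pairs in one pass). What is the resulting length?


Input: eeaaeaddddb
Stack-based adjacent duplicate removal:
  Read 'e': push. Stack: e
  Read 'e': matches stack top 'e' => pop. Stack: (empty)
  Read 'a': push. Stack: a
  Read 'a': matches stack top 'a' => pop. Stack: (empty)
  Read 'e': push. Stack: e
  Read 'a': push. Stack: ea
  Read 'd': push. Stack: ead
  Read 'd': matches stack top 'd' => pop. Stack: ea
  Read 'd': push. Stack: ead
  Read 'd': matches stack top 'd' => pop. Stack: ea
  Read 'b': push. Stack: eab
Final stack: "eab" (length 3)

3


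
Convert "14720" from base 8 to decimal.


Input: "14720" in base 8
Positional expansion:
  Digit '1' (value 1) x 8^4 = 4096
  Digit '4' (value 4) x 8^3 = 2048
  Digit '7' (value 7) x 8^2 = 448
  Digit '2' (value 2) x 8^1 = 16
  Digit '0' (value 0) x 8^0 = 0
Sum = 6608

6608


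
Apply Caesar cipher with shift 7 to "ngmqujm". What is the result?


Caesar cipher: shift "ngmqujm" by 7
  'n' (pos 13) + 7 = pos 20 = 'u'
  'g' (pos 6) + 7 = pos 13 = 'n'
  'm' (pos 12) + 7 = pos 19 = 't'
  'q' (pos 16) + 7 = pos 23 = 'x'
  'u' (pos 20) + 7 = pos 1 = 'b'
  'j' (pos 9) + 7 = pos 16 = 'q'
  'm' (pos 12) + 7 = pos 19 = 't'
Result: untxbqt

untxbqt


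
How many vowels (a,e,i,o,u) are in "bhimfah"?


Input: bhimfah
Checking each character:
  'b' at position 0: consonant
  'h' at position 1: consonant
  'i' at position 2: vowel (running total: 1)
  'm' at position 3: consonant
  'f' at position 4: consonant
  'a' at position 5: vowel (running total: 2)
  'h' at position 6: consonant
Total vowels: 2

2


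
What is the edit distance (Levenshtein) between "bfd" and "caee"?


Computing edit distance: "bfd" -> "caee"
DP table:
           c    a    e    e
      0    1    2    3    4
  b   1    1    2    3    4
  f   2    2    2    3    4
  d   3    3    3    3    4
Edit distance = dp[3][4] = 4

4


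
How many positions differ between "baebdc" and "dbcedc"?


Comparing "baebdc" and "dbcedc" position by position:
  Position 0: 'b' vs 'd' => DIFFER
  Position 1: 'a' vs 'b' => DIFFER
  Position 2: 'e' vs 'c' => DIFFER
  Position 3: 'b' vs 'e' => DIFFER
  Position 4: 'd' vs 'd' => same
  Position 5: 'c' vs 'c' => same
Positions that differ: 4

4


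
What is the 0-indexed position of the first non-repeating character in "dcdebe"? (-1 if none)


Input: dcdebe
Character frequencies:
  'b': 1
  'c': 1
  'd': 2
  'e': 2
Scanning left to right for freq == 1:
  Position 0 ('d'): freq=2, skip
  Position 1 ('c'): unique! => answer = 1

1


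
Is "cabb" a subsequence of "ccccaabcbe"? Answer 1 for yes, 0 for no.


Check if "cabb" is a subsequence of "ccccaabcbe"
Greedy scan:
  Position 0 ('c'): matches sub[0] = 'c'
  Position 1 ('c'): no match needed
  Position 2 ('c'): no match needed
  Position 3 ('c'): no match needed
  Position 4 ('a'): matches sub[1] = 'a'
  Position 5 ('a'): no match needed
  Position 6 ('b'): matches sub[2] = 'b'
  Position 7 ('c'): no match needed
  Position 8 ('b'): matches sub[3] = 'b'
  Position 9 ('e'): no match needed
All 4 characters matched => is a subsequence

1


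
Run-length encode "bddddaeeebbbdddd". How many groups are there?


Input: bddddaeeebbbdddd
Scanning for consecutive runs:
  Group 1: 'b' x 1 (positions 0-0)
  Group 2: 'd' x 4 (positions 1-4)
  Group 3: 'a' x 1 (positions 5-5)
  Group 4: 'e' x 3 (positions 6-8)
  Group 5: 'b' x 3 (positions 9-11)
  Group 6: 'd' x 4 (positions 12-15)
Total groups: 6

6


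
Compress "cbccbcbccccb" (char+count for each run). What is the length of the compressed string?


Input: cbccbcbccccb
Runs:
  'c' x 1 => "c1"
  'b' x 1 => "b1"
  'c' x 2 => "c2"
  'b' x 1 => "b1"
  'c' x 1 => "c1"
  'b' x 1 => "b1"
  'c' x 4 => "c4"
  'b' x 1 => "b1"
Compressed: "c1b1c2b1c1b1c4b1"
Compressed length: 16

16


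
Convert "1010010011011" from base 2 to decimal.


Input: "1010010011011" in base 2
Positional expansion:
  Digit '1' (value 1) x 2^12 = 4096
  Digit '0' (value 0) x 2^11 = 0
  Digit '1' (value 1) x 2^10 = 1024
  Digit '0' (value 0) x 2^9 = 0
  Digit '0' (value 0) x 2^8 = 0
  Digit '1' (value 1) x 2^7 = 128
  Digit '0' (value 0) x 2^6 = 0
  Digit '0' (value 0) x 2^5 = 0
  Digit '1' (value 1) x 2^4 = 16
  Digit '1' (value 1) x 2^3 = 8
  Digit '0' (value 0) x 2^2 = 0
  Digit '1' (value 1) x 2^1 = 2
  Digit '1' (value 1) x 2^0 = 1
Sum = 5275

5275


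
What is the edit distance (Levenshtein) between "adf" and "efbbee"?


Computing edit distance: "adf" -> "efbbee"
DP table:
           e    f    b    b    e    e
      0    1    2    3    4    5    6
  a   1    1    2    3    4    5    6
  d   2    2    2    3    4    5    6
  f   3    3    2    3    4    5    6
Edit distance = dp[3][6] = 6

6


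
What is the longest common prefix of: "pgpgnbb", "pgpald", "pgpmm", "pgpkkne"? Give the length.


Words: pgpgnbb, pgpald, pgpmm, pgpkkne
  Position 0: all 'p' => match
  Position 1: all 'g' => match
  Position 2: all 'p' => match
  Position 3: ('g', 'a', 'm', 'k') => mismatch, stop
LCP = "pgp" (length 3)

3


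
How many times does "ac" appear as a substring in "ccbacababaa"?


Searching for "ac" in "ccbacababaa"
Scanning each position:
  Position 0: "cc" => no
  Position 1: "cb" => no
  Position 2: "ba" => no
  Position 3: "ac" => MATCH
  Position 4: "ca" => no
  Position 5: "ab" => no
  Position 6: "ba" => no
  Position 7: "ab" => no
  Position 8: "ba" => no
  Position 9: "aa" => no
Total occurrences: 1

1


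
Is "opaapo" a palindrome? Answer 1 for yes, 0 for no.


Input: opaapo
Reversed: opaapo
  Compare pos 0 ('o') with pos 5 ('o'): match
  Compare pos 1 ('p') with pos 4 ('p'): match
  Compare pos 2 ('a') with pos 3 ('a'): match
Result: palindrome

1


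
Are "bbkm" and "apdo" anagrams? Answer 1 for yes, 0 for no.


Strings: "bbkm", "apdo"
Sorted first:  bbkm
Sorted second: adop
Differ at position 0: 'b' vs 'a' => not anagrams

0


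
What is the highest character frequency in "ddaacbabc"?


Input: ddaacbabc
Character counts:
  'a': 3
  'b': 2
  'c': 2
  'd': 2
Maximum frequency: 3

3


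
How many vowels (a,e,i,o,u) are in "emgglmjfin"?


Input: emgglmjfin
Checking each character:
  'e' at position 0: vowel (running total: 1)
  'm' at position 1: consonant
  'g' at position 2: consonant
  'g' at position 3: consonant
  'l' at position 4: consonant
  'm' at position 5: consonant
  'j' at position 6: consonant
  'f' at position 7: consonant
  'i' at position 8: vowel (running total: 2)
  'n' at position 9: consonant
Total vowels: 2

2


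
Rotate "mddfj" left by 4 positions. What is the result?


Input: "mddfj", rotate left by 4
First 4 characters: "mddf"
Remaining characters: "j"
Concatenate remaining + first: "j" + "mddf" = "jmddf"

jmddf


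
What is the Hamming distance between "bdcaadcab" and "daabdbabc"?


Comparing "bdcaadcab" and "daabdbabc" position by position:
  Position 0: 'b' vs 'd' => differ
  Position 1: 'd' vs 'a' => differ
  Position 2: 'c' vs 'a' => differ
  Position 3: 'a' vs 'b' => differ
  Position 4: 'a' vs 'd' => differ
  Position 5: 'd' vs 'b' => differ
  Position 6: 'c' vs 'a' => differ
  Position 7: 'a' vs 'b' => differ
  Position 8: 'b' vs 'c' => differ
Total differences (Hamming distance): 9

9


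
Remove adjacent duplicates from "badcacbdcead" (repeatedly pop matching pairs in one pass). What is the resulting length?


Input: badcacbdcead
Stack-based adjacent duplicate removal:
  Read 'b': push. Stack: b
  Read 'a': push. Stack: ba
  Read 'd': push. Stack: bad
  Read 'c': push. Stack: badc
  Read 'a': push. Stack: badca
  Read 'c': push. Stack: badcac
  Read 'b': push. Stack: badcacb
  Read 'd': push. Stack: badcacbd
  Read 'c': push. Stack: badcacbdc
  Read 'e': push. Stack: badcacbdce
  Read 'a': push. Stack: badcacbdcea
  Read 'd': push. Stack: badcacbdcead
Final stack: "badcacbdcead" (length 12)

12


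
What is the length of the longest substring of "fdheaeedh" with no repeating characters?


Input: "fdheaeedh"
Sliding window (track last position of each char):
  Position 0 ('f'): window [0,0] length 1 -- new best
  Position 1 ('d'): window [0,1] length 2 -- new best
  Position 2 ('h'): window [0,2] length 3 -- new best
  Position 3 ('e'): window [0,3] length 4 -- new best
  Position 4 ('a'): window [0,4] length 5 -- new best
  Position 5 ('e'): repeat (last at 3), move window start to 4
  Position 5 ('e'): window [4,5] length 2
  Position 6 ('e'): repeat (last at 5), move window start to 6
  Position 6 ('e'): window [6,6] length 1
  Position 7 ('d'): window [6,7] length 2
  Position 8 ('h'): window [6,8] length 3
Longest substring with no repeats: "fdhea" with length 5

5


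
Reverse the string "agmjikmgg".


Input: agmjikmgg
Reading characters right to left:
  Position 8: 'g'
  Position 7: 'g'
  Position 6: 'm'
  Position 5: 'k'
  Position 4: 'i'
  Position 3: 'j'
  Position 2: 'm'
  Position 1: 'g'
  Position 0: 'a'
Reversed: ggmkijmga

ggmkijmga


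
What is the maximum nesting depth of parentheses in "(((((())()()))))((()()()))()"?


Input: "(((((())()()))))((()()()))()"
Tracking depth:
  Position 0 '(': depth becomes 1
  Position 1 '(': depth becomes 2
  Position 2 '(': depth becomes 3
  Position 3 '(': depth becomes 4
  Position 4 '(': depth becomes 5
  Position 5 '(': depth becomes 6
  Position 6 ')': depth becomes 5
  Position 7 ')': depth becomes 4
  Position 8 '(': depth becomes 5
  Position 9 ')': depth becomes 4
  Position 10 '(': depth becomes 5
  Position 11 ')': depth becomes 4
  Position 12 ')': depth becomes 3
  Position 13 ')': depth becomes 2
  Position 14 ')': depth becomes 1
  Position 15 ')': depth becomes 0
  Position 16 '(': depth becomes 1
  Position 17 '(': depth becomes 2
  Position 18 '(': depth becomes 3
  Position 19 ')': depth becomes 2
  Position 20 '(': depth becomes 3
  Position 21 ')': depth becomes 2
  Position 22 '(': depth becomes 3
  Position 23 ')': depth becomes 2
  Position 24 ')': depth becomes 1
  Position 25 ')': depth becomes 0
  Position 26 '(': depth becomes 1
  Position 27 ')': depth becomes 0
Maximum depth reached: 6

6
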